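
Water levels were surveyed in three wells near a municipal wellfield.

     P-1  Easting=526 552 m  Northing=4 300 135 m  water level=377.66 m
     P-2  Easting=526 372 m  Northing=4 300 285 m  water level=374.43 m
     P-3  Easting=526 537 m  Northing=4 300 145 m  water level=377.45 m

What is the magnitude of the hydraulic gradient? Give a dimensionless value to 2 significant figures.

Taking P-1 as reference: P-2−P-1 = (-180, 150, -3.23); P-3−P-1 = (-15, 10, -0.21).
Determinant of the coordinate differences = (-180)·10 − (-15)·150 = 450.
∂h/∂x = [(-3.23)·10 − (-0.21)·150] / 450 = -0.001778
∂h/∂y = [(-180)·(-0.21) − (-15)·(-3.23)] / 450 = -0.02367
|∇h| = √(-0.001778² + -0.02367²) = 0.02374

0.024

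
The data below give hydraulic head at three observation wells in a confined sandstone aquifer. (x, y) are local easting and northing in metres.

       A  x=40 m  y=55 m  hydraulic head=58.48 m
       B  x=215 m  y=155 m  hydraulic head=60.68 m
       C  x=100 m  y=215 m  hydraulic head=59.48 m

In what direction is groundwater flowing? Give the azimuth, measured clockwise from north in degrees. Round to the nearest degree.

260°

With h = a·x + b·y + c and A as origin, the differences give:
  175·a + 100·b = +2.20
  60·a + 160·b = +1.00
Eliminate b (×160 and ×100, subtract): 22000·a = 252.000 → a = ∂h/∂x = +0.01145
Back-substitute: b = ∂h/∂y = +0.001955.
Flow direction (−∇h) has components (-0.01145 E, -0.001955 N).
Azimuth = atan2(E, N) = atan2(-0.01145, -0.001955) = 260.3° ≈ 260°.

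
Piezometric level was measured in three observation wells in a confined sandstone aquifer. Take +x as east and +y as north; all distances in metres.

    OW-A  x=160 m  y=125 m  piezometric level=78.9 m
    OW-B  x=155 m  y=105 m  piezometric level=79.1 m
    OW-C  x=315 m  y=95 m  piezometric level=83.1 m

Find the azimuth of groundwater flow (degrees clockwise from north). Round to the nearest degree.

304°

Taking OW-A as reference: OW-B−OW-A = (-5, -20, +0.2); OW-C−OW-A = (155, -30, +4.2).
Determinant of the coordinate differences = (-5)·(-30) − 155·(-20) = 3250.
∂h/∂x = [(+0.2)·(-30) − (+4.2)·(-20)] / 3250 = +0.02400
∂h/∂y = [(-5)·(+4.2) − 155·(+0.2)] / 3250 = -0.01600
Flow direction (−∇h) has components (-0.02400 E, +0.01600 N).
Azimuth = atan2(E, N) = atan2(-0.02400, +0.01600) = 303.7° ≈ 304°.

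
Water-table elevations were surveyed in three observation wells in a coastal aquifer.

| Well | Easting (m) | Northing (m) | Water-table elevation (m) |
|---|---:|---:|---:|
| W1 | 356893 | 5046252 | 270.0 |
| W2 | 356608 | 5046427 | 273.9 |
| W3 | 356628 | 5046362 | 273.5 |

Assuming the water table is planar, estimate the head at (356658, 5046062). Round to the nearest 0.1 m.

Differences from W1: to W2 (Δx, Δy, Δh) = (-285, 175, +3.9); to W3 = (-265, 110, +3.5).
Solve a·Δx + b·Δy = Δh: det = (-285)·110 − (-265)·175 = 15025.
∂h/∂x = [(+3.9)·110 − (+3.5)·175] / 15025 = -0.01221
∂h/∂y = [(-285)·(+3.5) − (-265)·(+3.9)] / 15025 = +0.002396
h(356658, 5046062) = 270.0 + (-0.01221)·(-235) + (+0.002396)·(-190) = 270.0 +2.870 -0.455 = 272.415 m.

272.4 m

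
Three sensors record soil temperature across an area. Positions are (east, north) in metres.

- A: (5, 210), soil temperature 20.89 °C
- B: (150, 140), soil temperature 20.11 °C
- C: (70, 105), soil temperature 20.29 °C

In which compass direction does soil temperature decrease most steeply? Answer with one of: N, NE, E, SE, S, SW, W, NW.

Differences from A: to B (Δx, Δy, Δh) = (145, -70, -0.78); to C = (65, -105, -0.60).
Determinant of the coordinate differences = 145·(-105) − 65·(-70) = -10675.
∂T/∂x = [(-0.78)·(-105) − (-0.60)·(-70)] / -10675 = -0.003738
∂T/∂y = [145·(-0.60) − 65·(-0.78)] / -10675 = +0.003400
Steepest decrease is along −∇f = (+0.003738 E, -0.003400 N) → southeast.

SE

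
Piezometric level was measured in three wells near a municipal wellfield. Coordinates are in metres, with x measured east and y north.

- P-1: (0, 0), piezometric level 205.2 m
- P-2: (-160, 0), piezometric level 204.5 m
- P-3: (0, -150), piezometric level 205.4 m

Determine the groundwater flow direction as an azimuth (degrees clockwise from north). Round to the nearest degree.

∂h/∂x = (204.5 − 205.2) / (-160 − 0) = +0.004375
∂h/∂y = (205.4 − 205.2) / (-150 − 0) = -0.001333
Flow direction (−∇h) has components (-0.004375 E, +0.001333 N).
Azimuth = atan2(E, N) = atan2(-0.004375, +0.001333) = 286.9° ≈ 287°.

287°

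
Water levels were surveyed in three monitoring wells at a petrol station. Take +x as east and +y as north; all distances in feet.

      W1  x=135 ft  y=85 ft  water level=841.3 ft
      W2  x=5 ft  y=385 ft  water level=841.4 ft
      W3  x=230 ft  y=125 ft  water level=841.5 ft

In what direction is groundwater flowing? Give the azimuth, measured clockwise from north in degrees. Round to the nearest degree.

238°

Taking W1 as reference: W2−W1 = (-130, 300, +0.1); W3−W1 = (95, 40, +0.2).
Solve a·Δx + b·Δy = Δh: det = (-130)·40 − 95·300 = -33700.
∂h/∂x = [(+0.1)·40 − (+0.2)·300] / -33700 = +0.001662
∂h/∂y = [(-130)·(+0.2) − 95·(+0.1)] / -33700 = +0.001053
Flow direction (−∇h) has components (-0.001662 E, -0.001053 N).
Azimuth = atan2(E, N) = atan2(-0.001662, -0.001053) = 237.6° ≈ 238°.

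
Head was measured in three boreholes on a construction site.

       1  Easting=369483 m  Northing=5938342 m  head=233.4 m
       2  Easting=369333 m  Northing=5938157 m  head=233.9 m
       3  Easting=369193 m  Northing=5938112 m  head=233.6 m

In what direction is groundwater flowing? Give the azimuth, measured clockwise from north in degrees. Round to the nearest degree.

326°

With h = a·x + b·y + c and 1 as origin, the differences give:
  (-150)·a + (-185)·b = +0.5
  (-290)·a + (-230)·b = +0.2
Eliminate b (×(-230) and ×(-185), subtract): -19150·a = -78.00 → a = ∂h/∂x = +0.004073
Back-substitute: b = ∂h/∂y = -0.006005.
Flow direction (−∇h) has components (-0.004073 E, +0.006005 N).
Azimuth = atan2(E, N) = atan2(-0.004073, +0.006005) = 325.9° ≈ 326°.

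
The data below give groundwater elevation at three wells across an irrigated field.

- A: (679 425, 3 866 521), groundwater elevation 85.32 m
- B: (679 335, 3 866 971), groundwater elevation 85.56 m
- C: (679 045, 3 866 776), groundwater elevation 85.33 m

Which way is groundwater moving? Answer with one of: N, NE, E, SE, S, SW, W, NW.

SW

Taking A as reference: B−A = (-90, 450, +0.24); C−A = (-380, 255, +0.01).
Solve a·Δx + b·Δy = Δh: det = (-90)·255 − (-380)·450 = 148050.
∂h/∂x = [(+0.24)·255 − (+0.01)·450] / 148050 = +0.0003830
∂h/∂y = [(-90)·(+0.01) − (-380)·(+0.24)] / 148050 = +0.0006099
Flow = −∇h = (-0.0003830 east, -0.0006099 north), which points southwest.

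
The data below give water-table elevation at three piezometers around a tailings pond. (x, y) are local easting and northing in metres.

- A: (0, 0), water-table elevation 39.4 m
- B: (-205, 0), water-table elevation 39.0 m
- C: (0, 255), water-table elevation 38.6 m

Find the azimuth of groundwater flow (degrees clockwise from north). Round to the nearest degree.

∂h/∂x = (39.0 − 39.4) / (-205 − 0) = +0.001951
∂h/∂y = (38.6 − 39.4) / (255 − 0) = -0.003137
Flow direction (−∇h) has components (-0.001951 E, +0.003137 N).
Azimuth = atan2(E, N) = atan2(-0.001951, +0.003137) = 328.1° ≈ 328°.

328°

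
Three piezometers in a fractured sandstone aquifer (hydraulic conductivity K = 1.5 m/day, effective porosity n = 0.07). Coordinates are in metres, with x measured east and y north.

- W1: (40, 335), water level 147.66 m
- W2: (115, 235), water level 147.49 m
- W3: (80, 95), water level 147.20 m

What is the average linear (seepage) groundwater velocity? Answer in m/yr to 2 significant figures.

Differences from W1: to W2 (Δx, Δy, Δh) = (75, -100, -0.17); to W3 = (40, -240, -0.46).
Solve a·Δx + b·Δy = Δh: det = 75·(-240) − 40·(-100) = -14000.
∂h/∂x = [(-0.17)·(-240) − (-0.46)·(-100)] / -14000 = +0.0003714
∂h/∂y = [75·(-0.46) − 40·(-0.17)] / -14000 = +0.001979
|∇h| = √(0.0003714² + 0.001979²) = 0.002014
Seepage velocity v = K·i/n = 1.5 × 0.002014 / 0.07 = 0.04316 m/day = 15.76 m/yr.

16 m/yr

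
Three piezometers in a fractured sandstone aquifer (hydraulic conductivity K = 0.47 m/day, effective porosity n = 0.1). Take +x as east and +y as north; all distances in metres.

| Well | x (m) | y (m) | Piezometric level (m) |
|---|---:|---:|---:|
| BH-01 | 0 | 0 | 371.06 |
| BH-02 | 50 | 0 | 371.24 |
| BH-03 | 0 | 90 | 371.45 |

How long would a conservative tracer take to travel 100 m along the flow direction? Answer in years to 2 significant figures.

10 years

∂h/∂x = (371.24 − 371.06) / (50 − 0) = +0.003600
∂h/∂y = (371.45 − 371.06) / (90 − 0) = +0.004333
|∇h| = √(0.003600² + 0.004333²) = 0.005633
Seepage velocity v = K·i/n = 0.47 × 0.005633 / 0.1 = 0.02648 m/day.
t = 100 / 0.02648 = 3776 days = 10.3 years.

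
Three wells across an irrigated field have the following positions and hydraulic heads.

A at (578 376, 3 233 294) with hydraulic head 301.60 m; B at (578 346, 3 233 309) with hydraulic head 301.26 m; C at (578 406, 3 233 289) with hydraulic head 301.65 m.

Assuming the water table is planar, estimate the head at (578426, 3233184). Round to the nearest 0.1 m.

With h = a·x + b·y + c and A as origin, the differences give:
  (-30)·a + 15·b = -0.34
  30·a + (-5)·b = +0.05
Eliminate b (×(-5) and ×15, subtract): -300·a = 0.950 → a = ∂h/∂x = -0.003167
Back-substitute: b = ∂h/∂y = -0.02900.
h(578426, 3233184) = 301.60 + (-0.003167)·(50) + (-0.02900)·(-110) = 301.60 -0.158 +3.190 = 304.632 m.

304.6 m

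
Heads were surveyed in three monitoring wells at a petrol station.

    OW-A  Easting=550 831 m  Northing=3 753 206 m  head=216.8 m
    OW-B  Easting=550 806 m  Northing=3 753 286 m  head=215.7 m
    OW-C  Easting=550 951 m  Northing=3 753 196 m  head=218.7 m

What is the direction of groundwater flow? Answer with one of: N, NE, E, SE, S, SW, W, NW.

NW

Differences from OW-A: to OW-B (Δx, Δy, Δh) = (-25, 80, -1.1); to OW-C = (120, -10, +1.9).
Solve a·Δx + b·Δy = Δh: det = (-25)·(-10) − 120·80 = -9350.
∂h/∂x = [(-1.1)·(-10) − (+1.9)·80] / -9350 = +0.01508
∂h/∂y = [(-25)·(+1.9) − 120·(-1.1)] / -9350 = -0.009037
Flow = −∇h = (-0.01508 east, +0.009037 north), which points northwest.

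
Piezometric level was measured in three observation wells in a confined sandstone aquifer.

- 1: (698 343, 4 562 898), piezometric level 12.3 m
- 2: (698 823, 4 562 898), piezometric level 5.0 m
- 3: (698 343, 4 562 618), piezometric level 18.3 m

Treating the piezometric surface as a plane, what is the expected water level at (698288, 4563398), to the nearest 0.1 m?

2.4 m

∂h/∂x = (5.0 − 12.3) / (698823 − 698343) = -0.01521
∂h/∂y = (18.3 − 12.3) / (4562618 − 4562898) = -0.02143
h(698288, 4563398) = 12.3 + (-0.01521)·(-55) + (-0.02143)·(500) = 12.3 +0.836 -10.714 = 2.422 m.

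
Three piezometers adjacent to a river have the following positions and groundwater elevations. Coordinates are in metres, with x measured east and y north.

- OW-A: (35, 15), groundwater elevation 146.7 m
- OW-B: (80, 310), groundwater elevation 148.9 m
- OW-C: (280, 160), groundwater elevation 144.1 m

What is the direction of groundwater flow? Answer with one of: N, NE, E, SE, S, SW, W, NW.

Differences from OW-A: to OW-B (Δx, Δy, Δh) = (45, 295, +2.2); to OW-C = (245, 145, -2.6).
Solve a·Δx + b·Δy = Δh: det = 45·145 − 245·295 = -65750.
∂h/∂x = [(+2.2)·145 − (-2.6)·295] / -65750 = -0.01652
∂h/∂y = [45·(-2.6) − 245·(+2.2)] / -65750 = +0.009977
Flow = −∇h = (+0.01652 east, -0.009977 north), which points southeast.

SE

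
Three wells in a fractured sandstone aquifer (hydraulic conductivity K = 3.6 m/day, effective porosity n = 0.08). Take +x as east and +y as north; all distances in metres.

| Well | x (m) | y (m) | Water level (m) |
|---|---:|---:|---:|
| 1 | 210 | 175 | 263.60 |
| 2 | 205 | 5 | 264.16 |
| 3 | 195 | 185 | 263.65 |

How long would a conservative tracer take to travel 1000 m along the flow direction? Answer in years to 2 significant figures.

Differences from 1: to 2 (Δx, Δy, Δh) = (-5, -170, +0.56); to 3 = (-15, 10, +0.05).
Solve a·Δx + b·Δy = Δh: det = (-5)·10 − (-15)·(-170) = -2600.
∂h/∂x = [(+0.56)·10 − (+0.05)·(-170)] / -2600 = -0.005423
∂h/∂y = [(-5)·(+0.05) − (-15)·(+0.56)] / -2600 = -0.003135
|∇h| = √(-0.005423² + -0.003135²) = 0.006264
Seepage velocity v = K·i/n = 3.6 × 0.006264 / 0.08 = 0.2819 m/day.
t = 1000 / 0.2819 = 3547 days = 9.71 years.

9.7 years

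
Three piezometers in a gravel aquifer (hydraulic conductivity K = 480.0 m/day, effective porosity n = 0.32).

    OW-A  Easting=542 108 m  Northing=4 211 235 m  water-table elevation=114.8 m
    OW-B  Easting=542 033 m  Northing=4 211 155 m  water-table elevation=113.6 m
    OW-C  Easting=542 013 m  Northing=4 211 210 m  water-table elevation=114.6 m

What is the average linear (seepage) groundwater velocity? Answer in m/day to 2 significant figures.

26 m/day

Three-point gradient (reference OW-A): Δ to OW-B = (-75, -80, -1.2), Δ to OW-C = (-95, -25, -0.2).
∂h/∂x = -0.002445, ∂h/∂y = +0.01729 (det = -5725).
|∇h| = √(-0.002445² + 0.01729²) = 0.01746
Seepage velocity v = K·i/n = 480.0 × 0.01746 / 0.32 = 26.19 m/day.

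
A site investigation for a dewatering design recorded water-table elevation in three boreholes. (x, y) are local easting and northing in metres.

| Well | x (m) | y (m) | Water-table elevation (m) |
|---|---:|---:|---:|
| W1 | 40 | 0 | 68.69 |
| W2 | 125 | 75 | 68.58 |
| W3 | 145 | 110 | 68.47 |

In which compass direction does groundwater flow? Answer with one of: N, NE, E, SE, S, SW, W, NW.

NW

Taking W1 as reference: W2−W1 = (85, 75, -0.11); W3−W1 = (105, 110, -0.22).
Solve a·Δx + b·Δy = Δh: det = 85·110 − 105·75 = 1475.
∂h/∂x = [(-0.11)·110 − (-0.22)·75] / 1475 = +0.002983
∂h/∂y = [85·(-0.22) − 105·(-0.11)] / 1475 = -0.004847
Flow = −∇h = (-0.002983 east, +0.004847 north), which points northwest.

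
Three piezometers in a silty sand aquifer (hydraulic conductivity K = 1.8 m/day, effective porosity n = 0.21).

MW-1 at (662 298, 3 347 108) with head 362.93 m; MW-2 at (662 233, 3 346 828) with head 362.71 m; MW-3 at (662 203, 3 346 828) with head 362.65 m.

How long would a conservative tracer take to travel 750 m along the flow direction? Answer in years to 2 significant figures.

Taking MW-1 as reference: MW-2−MW-1 = (-65, -280, -0.22); MW-3−MW-1 = (-95, -280, -0.28).
Determinant of the coordinate differences = (-65)·(-280) − (-95)·(-280) = -8400.
∂h/∂x = [(-0.22)·(-280) − (-0.28)·(-280)] / -8400 = +0.002000
∂h/∂y = [(-65)·(-0.28) − (-95)·(-0.22)] / -8400 = +0.0003214
|∇h| = √(0.002000² + 0.0003214²) = 0.002026
Seepage velocity v = K·i/n = 1.8 × 0.002026 / 0.21 = 0.01737 m/day.
t = 750 / 0.01737 = 4.318e+04 days = 118 years.

120 years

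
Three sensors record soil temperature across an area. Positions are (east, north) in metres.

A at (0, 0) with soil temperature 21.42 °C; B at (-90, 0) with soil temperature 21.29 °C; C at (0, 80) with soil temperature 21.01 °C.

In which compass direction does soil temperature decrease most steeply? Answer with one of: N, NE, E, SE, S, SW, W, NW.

∂T/∂x = (21.29 − 21.42) / (-90 − 0) = +0.001444
∂T/∂y = (21.01 − 21.42) / (80 − 0) = -0.005125
Steepest decrease is along −∇f = (-0.001444 E, +0.005125 N) → north.

N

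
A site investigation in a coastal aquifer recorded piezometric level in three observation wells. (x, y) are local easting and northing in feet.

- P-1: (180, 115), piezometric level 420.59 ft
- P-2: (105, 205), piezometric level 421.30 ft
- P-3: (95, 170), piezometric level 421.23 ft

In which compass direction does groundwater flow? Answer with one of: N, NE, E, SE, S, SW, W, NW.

SE

Differences from P-1: to P-2 (Δx, Δy, Δh) = (-75, 90, +0.71); to P-3 = (-85, 55, +0.64).
Determinant of the coordinate differences = (-75)·55 − (-85)·90 = 3525.
∂h/∂x = [(+0.71)·55 − (+0.64)·90] / 3525 = -0.005262
∂h/∂y = [(-75)·(+0.64) − (-85)·(+0.71)] / 3525 = +0.003504
Flow = −∇h = (+0.005262 east, -0.003504 north), which points southeast.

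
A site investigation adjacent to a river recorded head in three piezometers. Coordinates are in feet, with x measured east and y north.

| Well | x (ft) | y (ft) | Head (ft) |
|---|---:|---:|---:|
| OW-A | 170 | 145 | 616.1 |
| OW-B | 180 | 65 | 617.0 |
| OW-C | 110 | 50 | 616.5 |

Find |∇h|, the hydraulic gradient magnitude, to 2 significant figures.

0.014

Three-point gradient (reference OW-A): Δ to OW-B = (10, -80, +0.9), Δ to OW-C = (-60, -95, +0.4).
∂h/∂x = +0.009304, ∂h/∂y = -0.01009 (det = -5750).
|∇h| = √(0.009304² + -0.01009²) = 0.01372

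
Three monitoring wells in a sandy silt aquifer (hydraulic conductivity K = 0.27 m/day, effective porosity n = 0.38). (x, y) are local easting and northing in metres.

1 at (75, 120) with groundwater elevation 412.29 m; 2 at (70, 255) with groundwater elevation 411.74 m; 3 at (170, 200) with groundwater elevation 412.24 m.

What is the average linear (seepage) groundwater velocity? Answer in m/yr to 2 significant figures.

With h = a·x + b·y + c and 1 as origin, the differences give:
  (-5)·a + 135·b = -0.55
  95·a + 80·b = -0.05
Eliminate b (×80 and ×135, subtract): -13225·a = -37.250 → a = ∂h/∂x = +0.002817
Back-substitute: b = ∂h/∂y = -0.003970.
|∇h| = √(0.002817² + -0.003970²) = 0.004868
Seepage velocity v = K·i/n = 0.27 × 0.004868 / 0.38 = 0.003459 m/day = 1.263 m/yr.

1.3 m/yr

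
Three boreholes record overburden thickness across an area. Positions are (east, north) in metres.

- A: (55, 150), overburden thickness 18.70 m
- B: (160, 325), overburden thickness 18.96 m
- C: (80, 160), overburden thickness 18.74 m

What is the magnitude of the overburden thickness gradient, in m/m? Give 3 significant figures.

0.00149 m/m

Differences from A: to B (Δx, Δy, Δh) = (105, 175, +0.26); to C = (25, 10, +0.04).
Determinant of the coordinate differences = 105·10 − 25·175 = -3325.
∂d/∂x = [(+0.26)·10 − (+0.04)·175] / -3325 = +0.001323
∂d/∂y = [105·(+0.04) − 25·(+0.26)] / -3325 = +0.0006917
|∇f| = √(0.001323² + 0.0006917²) = 0.001493 m/m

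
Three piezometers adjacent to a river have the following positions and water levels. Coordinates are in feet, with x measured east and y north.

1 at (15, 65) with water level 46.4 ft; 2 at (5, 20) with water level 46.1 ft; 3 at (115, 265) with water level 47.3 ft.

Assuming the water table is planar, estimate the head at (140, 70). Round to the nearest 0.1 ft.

45.5 ft

Taking 1 as reference: 2−1 = (-10, -45, -0.3); 3−1 = (100, 200, +0.9).
Solve a·Δx + b·Δy = Δh: det = (-10)·200 − 100·(-45) = 2500.
∂h/∂x = [(-0.3)·200 − (+0.9)·(-45)] / 2500 = -0.007800
∂h/∂y = [(-10)·(+0.9) − 100·(-0.3)] / 2500 = +0.008400
h(140, 70) = 46.4 + (-0.007800)·(125) + (+0.008400)·(5) = 46.4 -0.975 +0.042 = 45.467 ft.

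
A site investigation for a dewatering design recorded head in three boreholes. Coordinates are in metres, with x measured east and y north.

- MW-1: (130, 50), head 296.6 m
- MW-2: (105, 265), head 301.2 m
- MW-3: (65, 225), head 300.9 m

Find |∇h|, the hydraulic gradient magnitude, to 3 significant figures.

Three-point gradient (reference MW-1): Δ to MW-2 = (-25, 215, +4.6), Δ to MW-3 = (-65, 175, +4.3).
∂h/∂x = -0.01245, ∂h/∂y = +0.01995 (det = 9600).
|∇h| = √(-0.01245² + 0.01995²) = 0.02352

0.0235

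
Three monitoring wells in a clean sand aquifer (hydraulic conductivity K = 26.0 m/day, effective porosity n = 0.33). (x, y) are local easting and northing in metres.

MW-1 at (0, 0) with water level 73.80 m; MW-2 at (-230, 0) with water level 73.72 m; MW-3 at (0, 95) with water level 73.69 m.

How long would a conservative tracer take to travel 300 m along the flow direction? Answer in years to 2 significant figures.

∂h/∂x = (73.72 − 73.80) / (-230 − 0) = +0.0003478
∂h/∂y = (73.69 − 73.80) / (95 − 0) = -0.001158
|∇h| = √(0.0003478² + -0.001158²) = 0.001209
Seepage velocity v = K·i/n = 26.0 × 0.001209 / 0.33 = 0.09525 m/day.
t = 300 / 0.09525 = 3150 days = 8.62 years.

8.6 years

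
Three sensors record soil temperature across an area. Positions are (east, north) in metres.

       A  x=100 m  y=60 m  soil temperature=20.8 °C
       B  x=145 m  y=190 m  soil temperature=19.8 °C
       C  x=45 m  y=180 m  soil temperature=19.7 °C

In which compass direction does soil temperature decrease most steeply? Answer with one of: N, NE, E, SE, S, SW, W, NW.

With T = a·x + b·y + c and A as origin, the differences give:
  45·a + 130·b = -1.0
  (-55)·a + 120·b = -1.1
Eliminate b (×120 and ×130, subtract): 12550·a = 23.00 → a = ∂T/∂x = +0.001833
Back-substitute: b = ∂T/∂y = -0.008327.
Steepest decrease is along −∇f = (-0.001833 E, +0.008327 N) → north.

N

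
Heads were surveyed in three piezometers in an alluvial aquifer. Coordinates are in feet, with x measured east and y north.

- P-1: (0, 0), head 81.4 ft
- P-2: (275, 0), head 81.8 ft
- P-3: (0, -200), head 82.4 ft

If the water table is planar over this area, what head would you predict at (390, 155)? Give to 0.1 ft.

81.2 ft

∂h/∂x = (81.8 − 81.4) / (275 − 0) = +0.001455
∂h/∂y = (82.4 − 81.4) / (-200 − 0) = -0.005000
h(390, 155) = 81.4 + (+0.001455)·(390) + (-0.005000)·(155) = 81.4 +0.567 -0.775 = 81.192 ft.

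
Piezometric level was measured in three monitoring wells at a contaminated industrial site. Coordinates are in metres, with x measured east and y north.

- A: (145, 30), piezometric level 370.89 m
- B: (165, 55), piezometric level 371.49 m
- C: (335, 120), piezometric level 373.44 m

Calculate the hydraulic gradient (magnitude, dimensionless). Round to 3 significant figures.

0.0216

With h = a·x + b·y + c and A as origin, the differences give:
  20·a + 25·b = +0.60
  190·a + 90·b = +2.55
Eliminate b (×90 and ×25, subtract): -2950·a = -9.750 → a = ∂h/∂x = +0.003305
Back-substitute: b = ∂h/∂y = +0.02136.
|∇h| = √(0.003305² + 0.02136²) = 0.02161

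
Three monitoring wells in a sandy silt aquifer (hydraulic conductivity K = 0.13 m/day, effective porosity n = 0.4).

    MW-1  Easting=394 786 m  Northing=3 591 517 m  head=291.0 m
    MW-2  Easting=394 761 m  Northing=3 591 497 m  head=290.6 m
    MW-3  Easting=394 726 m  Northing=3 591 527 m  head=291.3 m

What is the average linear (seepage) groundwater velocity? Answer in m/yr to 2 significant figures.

With h = a·x + b·y + c and MW-1 as origin, the differences give:
  (-25)·a + (-20)·b = -0.4
  (-60)·a + 10·b = +0.3
Eliminate b (×10 and ×(-20), subtract): -1450·a = 2.00 → a = ∂h/∂x = -0.001379
Back-substitute: b = ∂h/∂y = +0.02172.
|∇h| = √(-0.001379² + 0.02172²) = 0.02176
Seepage velocity v = K·i/n = 0.13 × 0.02176 / 0.4 = 0.007072 m/day = 2.583 m/yr.

2.6 m/yr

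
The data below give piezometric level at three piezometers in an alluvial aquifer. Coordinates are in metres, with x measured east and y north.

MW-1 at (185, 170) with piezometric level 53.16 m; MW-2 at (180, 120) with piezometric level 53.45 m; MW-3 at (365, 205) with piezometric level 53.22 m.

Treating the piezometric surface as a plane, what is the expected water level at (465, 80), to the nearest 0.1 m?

54.1 m

Three-point gradient (reference MW-1): Δ to MW-2 = (-5, -50, +0.29), Δ to MW-3 = (180, 35, +0.06).
∂h/∂x = +0.001490, ∂h/∂y = -0.005949 (det = 8825).
h(465, 80) = 53.16 + (+0.001490)·(280) + (-0.005949)·(-90) = 53.16 +0.417 +0.535 = 54.113 m.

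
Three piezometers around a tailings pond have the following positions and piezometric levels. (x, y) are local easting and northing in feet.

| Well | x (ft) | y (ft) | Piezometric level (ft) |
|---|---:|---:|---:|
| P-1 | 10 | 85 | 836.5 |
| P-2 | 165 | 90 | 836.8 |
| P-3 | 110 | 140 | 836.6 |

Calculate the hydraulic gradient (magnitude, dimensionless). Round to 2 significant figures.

Three-point gradient (reference P-1): Δ to P-2 = (155, 5, +0.3), Δ to P-3 = (100, 55, +0.1).
∂h/∂x = +0.001994, ∂h/∂y = -0.001807 (det = 8025).
|∇h| = √(0.001994² + -0.001807²) = 0.002691

0.0027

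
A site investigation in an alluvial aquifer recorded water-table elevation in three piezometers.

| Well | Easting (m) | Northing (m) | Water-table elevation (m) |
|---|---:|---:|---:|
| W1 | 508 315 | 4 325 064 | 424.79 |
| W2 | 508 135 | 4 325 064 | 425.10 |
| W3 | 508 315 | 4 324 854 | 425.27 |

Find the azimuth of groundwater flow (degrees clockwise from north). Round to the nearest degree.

037°

∂h/∂x = (425.10 − 424.79) / (508135 − 508315) = -0.001722
∂h/∂y = (425.27 − 424.79) / (4324854 − 4325064) = -0.002286
Flow direction (−∇h) has components (+0.001722 E, +0.002286 N).
Azimuth = atan2(E, N) = atan2(+0.001722, +0.002286) = 37.0° ≈ 037°.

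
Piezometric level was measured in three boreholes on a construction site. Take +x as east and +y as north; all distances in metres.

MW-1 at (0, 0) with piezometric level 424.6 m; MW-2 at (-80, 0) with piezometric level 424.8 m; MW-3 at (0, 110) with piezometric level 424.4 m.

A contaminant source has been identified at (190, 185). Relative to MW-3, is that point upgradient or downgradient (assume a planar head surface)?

downgradient

∂h/∂x = (424.8 − 424.6) / (-80 − 0) = -0.002500
∂h/∂y = (424.4 − 424.6) / (110 − 0) = -0.001818
Head at (190, 185) = 424.6 + (-0.002500)·(190) + (-0.001818)·(185) = 423.79 m.
That is lower than the 424.4 m at MW-3, so the point is downgradient.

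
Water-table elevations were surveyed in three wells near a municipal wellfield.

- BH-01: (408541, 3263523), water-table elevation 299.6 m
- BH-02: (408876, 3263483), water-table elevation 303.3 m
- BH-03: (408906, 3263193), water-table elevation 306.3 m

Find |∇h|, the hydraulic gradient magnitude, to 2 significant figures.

0.014

With h = a·x + b·y + c and BH-01 as origin, the differences give:
  335·a + (-40)·b = +3.7
  365·a + (-330)·b = +6.7
Eliminate b (×(-330) and ×(-40), subtract): -95950·a = -953.00 → a = ∂h/∂x = +0.009932
Back-substitute: b = ∂h/∂y = -0.009317.
|∇h| = √(0.009932² + -0.009317²) = 0.01362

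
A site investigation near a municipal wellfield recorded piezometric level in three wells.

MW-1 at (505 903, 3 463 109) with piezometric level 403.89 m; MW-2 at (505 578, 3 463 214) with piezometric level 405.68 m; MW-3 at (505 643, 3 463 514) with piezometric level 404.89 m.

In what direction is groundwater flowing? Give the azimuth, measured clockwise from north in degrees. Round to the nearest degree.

Taking MW-1 as reference: MW-2−MW-1 = (-325, 105, +1.79); MW-3−MW-1 = (-260, 405, +1.00).
Solve a·Δx + b·Δy = Δh: det = (-325)·405 − (-260)·105 = -104325.
∂h/∂x = [(+1.79)·405 − (+1.00)·105] / -104325 = -0.005942
∂h/∂y = [(-325)·(+1.00) − (-260)·(+1.79)] / -104325 = -0.001346
Flow direction (−∇h) has components (+0.005942 E, +0.001346 N).
Azimuth = atan2(E, N) = atan2(+0.005942, +0.001346) = 77.2° ≈ 077°.

077°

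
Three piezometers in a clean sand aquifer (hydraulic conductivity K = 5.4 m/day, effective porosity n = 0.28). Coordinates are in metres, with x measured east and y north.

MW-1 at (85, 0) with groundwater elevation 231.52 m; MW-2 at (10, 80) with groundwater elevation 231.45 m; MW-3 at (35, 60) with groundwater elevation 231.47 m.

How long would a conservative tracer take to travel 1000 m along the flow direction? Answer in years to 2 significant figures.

220 years

Taking MW-1 as reference: MW-2−MW-1 = (-75, 80, -0.07); MW-3−MW-1 = (-50, 60, -0.05).
Solve a·Δx + b·Δy = Δh: det = (-75)·60 − (-50)·80 = -500.
∂h/∂x = [(-0.07)·60 − (-0.05)·80] / -500 = +0.0004000
∂h/∂y = [(-75)·(-0.05) − (-50)·(-0.07)] / -500 = -0.0005000
|∇h| = √(0.0004000² + -0.0005000²) = 0.0006403
Seepage velocity v = K·i/n = 5.4 × 0.0006403 / 0.28 = 0.01235 m/day.
t = 1000 / 0.01235 = 8.097e+04 days = 222 years.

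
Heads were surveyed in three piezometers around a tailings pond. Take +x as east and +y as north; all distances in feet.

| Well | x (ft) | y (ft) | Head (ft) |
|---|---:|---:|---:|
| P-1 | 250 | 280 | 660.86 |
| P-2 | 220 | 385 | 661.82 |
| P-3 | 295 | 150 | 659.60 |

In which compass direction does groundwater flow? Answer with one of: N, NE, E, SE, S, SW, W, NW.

Differences from P-1: to P-2 (Δx, Δy, Δh) = (-30, 105, +0.96); to P-3 = (45, -130, -1.26).
Solve a·Δx + b·Δy = Δh: det = (-30)·(-130) − 45·105 = -825.
∂h/∂x = [(+0.96)·(-130) − (-1.26)·105] / -825 = -0.009091
∂h/∂y = [(-30)·(-1.26) − 45·(+0.96)] / -825 = +0.006545
Flow = −∇h = (+0.009091 east, -0.006545 north), which points southeast.

SE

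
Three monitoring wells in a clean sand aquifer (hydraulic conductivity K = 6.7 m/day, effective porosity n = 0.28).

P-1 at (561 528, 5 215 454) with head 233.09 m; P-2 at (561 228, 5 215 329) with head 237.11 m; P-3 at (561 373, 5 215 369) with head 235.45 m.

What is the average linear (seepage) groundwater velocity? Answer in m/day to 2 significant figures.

With h = a·x + b·y + c and P-1 as origin, the differences give:
  (-300)·a + (-125)·b = +4.02
  (-155)·a + (-85)·b = +2.36
Eliminate b (×(-85) and ×(-125), subtract): 6125·a = -46.700 → a = ∂h/∂x = -0.007624
Back-substitute: b = ∂h/∂y = -0.01386.
|∇h| = √(-0.007624² + -0.01386²) = 0.01582
Seepage velocity v = K·i/n = 6.7 × 0.01582 / 0.28 = 0.3785 m/day.

0.38 m/day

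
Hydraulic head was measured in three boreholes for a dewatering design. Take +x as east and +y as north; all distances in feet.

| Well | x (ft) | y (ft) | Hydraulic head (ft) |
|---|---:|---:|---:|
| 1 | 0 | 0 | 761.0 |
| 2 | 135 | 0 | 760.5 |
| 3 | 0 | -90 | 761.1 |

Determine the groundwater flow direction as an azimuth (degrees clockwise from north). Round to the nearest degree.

∂h/∂x = (760.5 − 761.0) / (135 − 0) = -0.003704
∂h/∂y = (761.1 − 761.0) / (-90 − 0) = -0.001111
Flow direction (−∇h) has components (+0.003704 E, +0.001111 N).
Azimuth = atan2(E, N) = atan2(+0.003704, +0.001111) = 73.3° ≈ 073°.

073°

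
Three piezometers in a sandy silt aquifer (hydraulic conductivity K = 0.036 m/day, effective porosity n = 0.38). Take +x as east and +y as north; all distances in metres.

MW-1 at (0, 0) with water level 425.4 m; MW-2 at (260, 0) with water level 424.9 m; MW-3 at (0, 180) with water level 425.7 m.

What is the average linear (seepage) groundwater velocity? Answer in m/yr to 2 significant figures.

0.088 m/yr

∂h/∂x = (424.9 − 425.4) / (260 − 0) = -0.001923
∂h/∂y = (425.7 − 425.4) / (180 − 0) = +0.001667
|∇h| = √(-0.001923² + 0.001667²) = 0.002545
Seepage velocity v = K·i/n = 0.036 × 0.002545 / 0.38 = 0.0002411 m/day = 0.08806 m/yr.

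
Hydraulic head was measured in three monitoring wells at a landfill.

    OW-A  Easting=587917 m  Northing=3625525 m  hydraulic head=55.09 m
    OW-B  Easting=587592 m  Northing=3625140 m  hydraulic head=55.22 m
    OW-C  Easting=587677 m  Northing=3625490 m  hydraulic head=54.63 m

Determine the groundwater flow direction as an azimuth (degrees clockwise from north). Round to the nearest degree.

Differences from OW-A: to OW-B (Δx, Δy, Δh) = (-325, -385, +0.13); to OW-C = (-240, -35, -0.46).
Solve a·Δx + b·Δy = Δh: det = (-325)·(-35) − (-240)·(-385) = -81025.
∂h/∂x = [(+0.13)·(-35) − (-0.46)·(-385)] / -81025 = +0.002242
∂h/∂y = [(-325)·(-0.46) − (-240)·(+0.13)] / -81025 = -0.002230
Flow direction (−∇h) has components (-0.002242 E, +0.002230 N).
Azimuth = atan2(E, N) = atan2(-0.002242, +0.002230) = 314.8° ≈ 315°.

315°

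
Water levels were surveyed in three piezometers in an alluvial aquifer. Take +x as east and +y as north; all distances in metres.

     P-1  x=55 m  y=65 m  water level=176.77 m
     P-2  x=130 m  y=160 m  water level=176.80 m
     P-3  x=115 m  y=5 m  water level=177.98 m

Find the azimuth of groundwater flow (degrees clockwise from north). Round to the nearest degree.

Differences from P-1: to P-2 (Δx, Δy, Δh) = (75, 95, +0.03); to P-3 = (60, -60, +1.21).
Solve a·Δx + b·Δy = Δh: det = 75·(-60) − 60·95 = -10200.
∂h/∂x = [(+0.03)·(-60) − (+1.21)·95] / -10200 = +0.01145
∂h/∂y = [75·(+1.21) − 60·(+0.03)] / -10200 = -0.008721
Flow direction (−∇h) has components (-0.01145 E, +0.008721 N).
Azimuth = atan2(E, N) = atan2(-0.01145, +0.008721) = 307.3° ≈ 307°.

307°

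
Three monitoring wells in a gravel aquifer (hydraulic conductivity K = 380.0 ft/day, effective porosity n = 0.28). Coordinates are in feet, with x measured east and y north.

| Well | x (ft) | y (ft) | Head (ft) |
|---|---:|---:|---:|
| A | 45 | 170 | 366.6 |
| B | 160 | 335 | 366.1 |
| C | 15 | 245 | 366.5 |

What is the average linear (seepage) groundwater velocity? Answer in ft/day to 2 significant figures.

3.4 ft/day

With h = a·x + b·y + c and A as origin, the differences give:
  115·a + 165·b = -0.5
  (-30)·a + 75·b = -0.1
Eliminate b (×75 and ×165, subtract): 13575·a = -21.00 → a = ∂h/∂x = -0.001547
Back-substitute: b = ∂h/∂y = -0.001952.
|∇h| = √(-0.001547² + -0.001952²) = 0.002491
Seepage velocity v = K·i/n = 380.0 × 0.002491 / 0.28 = 3.381 ft/day.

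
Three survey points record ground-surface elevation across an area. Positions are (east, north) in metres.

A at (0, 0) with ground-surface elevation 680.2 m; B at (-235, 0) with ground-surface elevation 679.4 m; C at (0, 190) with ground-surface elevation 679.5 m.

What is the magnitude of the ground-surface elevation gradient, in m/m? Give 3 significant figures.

0.00502 m/m

∂z/∂x = (679.4 − 680.2) / (-235 − 0) = +0.003404
∂z/∂y = (679.5 − 680.2) / (190 − 0) = -0.003684
|∇f| = √(0.003404² + -0.003684²) = 0.005016 m/m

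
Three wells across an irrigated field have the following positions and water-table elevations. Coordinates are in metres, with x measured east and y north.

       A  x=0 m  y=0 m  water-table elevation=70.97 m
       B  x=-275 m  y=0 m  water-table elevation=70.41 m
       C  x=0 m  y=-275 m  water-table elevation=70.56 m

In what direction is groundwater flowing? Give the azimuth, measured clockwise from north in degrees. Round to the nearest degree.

∂h/∂x = (70.41 − 70.97) / (-275 − 0) = +0.002036
∂h/∂y = (70.56 − 70.97) / (-275 − 0) = +0.001491
Flow direction (−∇h) has components (-0.002036 E, -0.001491 N).
Azimuth = atan2(E, N) = atan2(-0.002036, -0.001491) = 233.8° ≈ 234°.

234°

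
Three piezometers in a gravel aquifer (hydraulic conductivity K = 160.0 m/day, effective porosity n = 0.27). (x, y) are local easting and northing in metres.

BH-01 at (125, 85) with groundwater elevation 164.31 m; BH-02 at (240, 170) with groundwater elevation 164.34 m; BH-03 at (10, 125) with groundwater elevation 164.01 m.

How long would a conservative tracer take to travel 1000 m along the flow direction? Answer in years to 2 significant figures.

1.6 years

Differences from BH-01: to BH-02 (Δx, Δy, Δh) = (115, 85, +0.03); to BH-03 = (-115, 40, -0.30).
Solve a·Δx + b·Δy = Δh: det = 115·40 − (-115)·85 = 14375.
∂h/∂x = [(+0.03)·40 − (-0.30)·85] / 14375 = +0.001857
∂h/∂y = [115·(-0.30) − (-115)·(+0.03)] / 14375 = -0.002160
|∇h| = √(0.001857² + -0.002160²) = 0.002849
Seepage velocity v = K·i/n = 160.0 × 0.002849 / 0.27 = 1.688 m/day.
t = 1000 / 1.688 = 592.4 days = 1.62 years.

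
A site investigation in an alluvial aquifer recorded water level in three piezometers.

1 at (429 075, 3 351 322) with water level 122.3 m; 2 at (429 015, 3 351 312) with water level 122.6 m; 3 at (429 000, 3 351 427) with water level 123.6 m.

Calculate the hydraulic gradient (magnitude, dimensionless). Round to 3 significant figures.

Taking 1 as reference: 2−1 = (-60, -10, +0.3); 3−1 = (-75, 105, +1.3).
Determinant of the coordinate differences = (-60)·105 − (-75)·(-10) = -7050.
∂h/∂x = [(+0.3)·105 − (+1.3)·(-10)] / -7050 = -0.006312
∂h/∂y = [(-60)·(+1.3) − (-75)·(+0.3)] / -7050 = +0.007872
|∇h| = √(-0.006312² + 0.007872²) = 0.01009

0.0101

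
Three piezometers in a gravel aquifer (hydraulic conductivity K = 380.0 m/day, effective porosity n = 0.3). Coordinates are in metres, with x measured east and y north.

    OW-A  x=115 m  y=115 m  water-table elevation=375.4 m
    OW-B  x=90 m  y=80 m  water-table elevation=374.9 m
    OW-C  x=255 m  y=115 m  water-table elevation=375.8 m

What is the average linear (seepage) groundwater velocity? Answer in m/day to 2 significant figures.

16 m/day

Taking OW-A as reference: OW-B−OW-A = (-25, -35, -0.5); OW-C−OW-A = (140, 0, +0.4).
Solve a·Δx + b·Δy = Δh: det = (-25)·0 − 140·(-35) = 4900.
∂h/∂x = [(-0.5)·0 − (+0.4)·(-35)] / 4900 = +0.002857
∂h/∂y = [(-25)·(+0.4) − 140·(-0.5)] / 4900 = +0.01224
|∇h| = √(0.002857² + 0.01224²) = 0.01257
Seepage velocity v = K·i/n = 380.0 × 0.01257 / 0.3 = 15.92 m/day.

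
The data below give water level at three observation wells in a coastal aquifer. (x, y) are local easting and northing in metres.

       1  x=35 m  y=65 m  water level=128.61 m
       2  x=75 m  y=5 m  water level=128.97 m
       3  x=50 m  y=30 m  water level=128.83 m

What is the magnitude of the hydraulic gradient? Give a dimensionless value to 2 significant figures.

0.0069

With h = a·x + b·y + c and 1 as origin, the differences give:
  40·a + (-60)·b = +0.36
  15·a + (-35)·b = +0.22
Eliminate b (×(-35) and ×(-60), subtract): -500·a = 0.600 → a = ∂h/∂x = -0.001200
Back-substitute: b = ∂h/∂y = -0.006800.
|∇h| = √(-0.001200² + -0.006800²) = 0.006905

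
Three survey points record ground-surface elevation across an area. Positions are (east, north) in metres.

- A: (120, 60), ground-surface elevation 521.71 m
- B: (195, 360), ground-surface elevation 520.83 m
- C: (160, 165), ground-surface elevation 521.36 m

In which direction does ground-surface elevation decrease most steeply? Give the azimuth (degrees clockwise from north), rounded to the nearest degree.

Taking A as reference: B−A = (75, 300, -0.88); C−A = (40, 105, -0.35).
Solve a·Δx + b·Δy = Δz: det = 75·105 − 40·300 = -4125.
∂z/∂x = [(-0.88)·105 − (-0.35)·300] / -4125 = -0.003055
∂z/∂y = [75·(-0.35) − 40·(-0.88)] / -4125 = -0.002170
Steepest decrease is along −∇f: components (+0.003055 E, +0.002170 N).
Azimuth = atan2(+0.003055, +0.002170) = 54.6° ≈ 055°.

055°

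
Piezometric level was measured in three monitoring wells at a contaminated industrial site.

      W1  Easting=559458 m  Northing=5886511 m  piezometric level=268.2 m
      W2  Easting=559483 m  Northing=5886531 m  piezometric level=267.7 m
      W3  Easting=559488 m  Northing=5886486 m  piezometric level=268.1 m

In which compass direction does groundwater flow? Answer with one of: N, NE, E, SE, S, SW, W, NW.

Three-point gradient (reference W1): Δ to W2 = (25, 20, -0.5), Δ to W3 = (30, -25, -0.1).
∂h/∂x = -0.01184, ∂h/∂y = -0.01020 (det = -1225).
Flow = −∇h = (+0.01184 east, +0.01020 north), which points northeast.

NE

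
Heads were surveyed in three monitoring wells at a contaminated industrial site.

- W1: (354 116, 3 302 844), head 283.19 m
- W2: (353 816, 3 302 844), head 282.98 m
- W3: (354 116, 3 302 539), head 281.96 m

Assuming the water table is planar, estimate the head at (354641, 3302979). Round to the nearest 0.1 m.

∂h/∂x = (282.98 − 283.19) / (353816 − 354116) = +0.0007000
∂h/∂y = (281.96 − 283.19) / (3302539 − 3302844) = +0.004033
h(354641, 3302979) = 283.19 + (+0.0007000)·(525) + (+0.004033)·(135) = 283.19 +0.367 +0.544 = 284.102 m.

284.1 m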